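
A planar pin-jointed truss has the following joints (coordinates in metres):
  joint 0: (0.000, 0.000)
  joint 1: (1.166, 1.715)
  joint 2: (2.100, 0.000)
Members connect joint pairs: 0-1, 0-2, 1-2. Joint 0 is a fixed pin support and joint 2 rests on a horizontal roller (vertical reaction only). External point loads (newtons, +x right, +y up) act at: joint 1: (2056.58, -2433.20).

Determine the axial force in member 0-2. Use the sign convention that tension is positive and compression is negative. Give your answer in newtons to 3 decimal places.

N=3 nodes, M=3 members, R=3 reactions → 2N=6, M+R=6
member 0 (0-1): L=2.0738, (cx,cy)=(0.5622,0.8270)
member 1 (0-2): L=2.1000, (cx,cy)=(1.0000,0.0000)
member 2 (1-2): L=1.9528, (cx,cy)=(0.4783,-0.8782)
solve A·x = −loads:
  F[0-1] = +722.3293 N (tension)
  F[0-2] = +1650.4546 N (tension)
  F[1-2] = -3450.8271 N (compression)
  Rx@0 = -2056.5800 N
  Ry@0 = -597.3457 N
  Ry@2 = +3030.5457 N

1650.455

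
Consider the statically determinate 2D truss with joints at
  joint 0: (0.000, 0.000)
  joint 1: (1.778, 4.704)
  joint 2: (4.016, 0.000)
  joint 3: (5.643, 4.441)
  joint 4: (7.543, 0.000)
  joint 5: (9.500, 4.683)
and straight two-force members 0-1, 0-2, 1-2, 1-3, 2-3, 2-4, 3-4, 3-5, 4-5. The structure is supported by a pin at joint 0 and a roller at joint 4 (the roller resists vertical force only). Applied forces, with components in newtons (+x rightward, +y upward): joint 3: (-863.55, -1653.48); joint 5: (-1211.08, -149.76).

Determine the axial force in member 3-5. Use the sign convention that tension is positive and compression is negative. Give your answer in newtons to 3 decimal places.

-1181.740

N=6 nodes, M=9 members, R=3 reactions → 2N=12, M+R=12
member 0 (0-1): L=5.0288, (cx,cy)=(0.3536,0.9354)
member 1 (0-2): L=4.0160, (cx,cy)=(1.0000,0.0000)
member 2 (1-2): L=5.2092, (cx,cy)=(0.4296,-0.9030)
member 3 (1-3): L=3.8739, (cx,cy)=(0.9977,-0.0679)
member 4 (2-3): L=4.7297, (cx,cy)=(0.3440,0.9390)
member 5 (2-4): L=3.5270, (cx,cy)=(1.0000,0.0000)
member 6 (3-4): L=4.8304, (cx,cy)=(0.3933,-0.9194)
member 7 (3-5): L=3.8646, (cx,cy)=(0.9980,0.0626)
member 8 (4-5): L=5.0755, (cx,cy)=(0.3856,0.9227)
solve A·x = −loads:
  F[0-1] = -1751.0473 N (compression)
  F[0-2] = -1455.5245 N (compression)
  F[1-2] = +1922.7786 N (tension)
  F[1-3] = -1448.5127 N (compression)
  F[2-3] = -1849.1410 N (compression)
  F[2-4] = +6.6451 N (tension)
  F[3-4] = -97.3819 N (compression)
  F[3-5] = -1181.7397 N (compression)
  F[4-5] = -82.1087 N (compression)
  Rx@0 = +2074.6300 N
  Ry@0 = +1637.9484 N
  Ry@4 = +165.2916 N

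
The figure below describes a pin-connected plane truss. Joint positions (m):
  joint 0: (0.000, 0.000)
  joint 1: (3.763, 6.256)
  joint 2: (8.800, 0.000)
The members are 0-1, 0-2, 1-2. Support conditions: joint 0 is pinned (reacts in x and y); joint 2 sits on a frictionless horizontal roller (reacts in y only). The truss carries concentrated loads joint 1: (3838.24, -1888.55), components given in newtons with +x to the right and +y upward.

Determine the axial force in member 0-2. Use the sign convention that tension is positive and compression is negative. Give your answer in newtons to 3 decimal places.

N=3 nodes, M=3 members, R=3 reactions → 2N=6, M+R=6
member 0 (0-1): L=7.3005, (cx,cy)=(0.5154,0.8569)
member 1 (0-2): L=8.8000, (cx,cy)=(1.0000,0.0000)
member 2 (1-2): L=8.0317, (cx,cy)=(0.6271,-0.7789)
solve A·x = −loads:
  F[0-1] = +1922.7595 N (tension)
  F[0-2] = +2847.1686 N (tension)
  F[1-2] = -4539.9500 N (compression)
  Rx@0 = -3838.2400 N
  Ry@0 = -1647.6594 N
  Ry@2 = +3536.2094 N

2847.169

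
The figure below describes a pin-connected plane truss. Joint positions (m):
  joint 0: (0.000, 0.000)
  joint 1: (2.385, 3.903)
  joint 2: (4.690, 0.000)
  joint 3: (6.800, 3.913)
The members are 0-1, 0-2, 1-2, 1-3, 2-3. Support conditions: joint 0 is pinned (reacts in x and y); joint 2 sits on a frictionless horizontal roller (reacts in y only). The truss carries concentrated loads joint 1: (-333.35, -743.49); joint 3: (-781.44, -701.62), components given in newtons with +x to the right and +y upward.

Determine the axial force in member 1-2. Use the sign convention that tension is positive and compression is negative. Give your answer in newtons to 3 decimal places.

N=4 nodes, M=5 members, R=3 reactions → 2N=8, M+R=8
member 0 (0-1): L=4.5740, (cx,cy)=(0.5214,0.8533)
member 1 (0-2): L=4.6900, (cx,cy)=(1.0000,0.0000)
member 2 (1-2): L=4.5328, (cx,cy)=(0.5085,-0.8611)
member 3 (1-3): L=4.4150, (cx,cy)=(1.0000,0.0023)
member 4 (2-3): L=4.4456, (cx,cy)=(0.4746,0.8802)
solve A·x = −loads:
  F[0-1] = -1147.4770 N (compression)
  F[0-2] = -516.4686 N (compression)
  F[1-2] = +272.6144 N (tension)
  F[1-3] = -403.6007 N (compression)
  F[2-3] = -796.0854 N (compression)
  Rx@0 = +1114.7900 N
  Ry@0 = +979.1399 N
  Ry@2 = +465.9701 N

272.614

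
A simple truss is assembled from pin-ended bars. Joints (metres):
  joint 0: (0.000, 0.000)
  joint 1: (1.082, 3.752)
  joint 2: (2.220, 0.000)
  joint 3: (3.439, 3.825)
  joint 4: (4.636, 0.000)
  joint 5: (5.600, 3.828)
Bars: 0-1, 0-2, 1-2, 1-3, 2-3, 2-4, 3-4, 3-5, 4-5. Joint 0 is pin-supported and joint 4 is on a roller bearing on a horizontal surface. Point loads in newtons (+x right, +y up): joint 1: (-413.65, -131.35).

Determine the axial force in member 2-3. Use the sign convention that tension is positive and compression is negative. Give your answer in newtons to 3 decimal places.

-325.496

N=6 nodes, M=9 members, R=3 reactions → 2N=12, M+R=12
member 0 (0-1): L=3.9049, (cx,cy)=(0.2771,0.9608)
member 1 (0-2): L=2.2200, (cx,cy)=(1.0000,0.0000)
member 2 (1-2): L=3.9208, (cx,cy)=(0.2902,-0.9570)
member 3 (1-3): L=2.3581, (cx,cy)=(0.9995,0.0310)
member 4 (2-3): L=4.0145, (cx,cy)=(0.3036,0.9528)
member 5 (2-4): L=2.4160, (cx,cy)=(1.0000,0.0000)
member 6 (3-4): L=4.0079, (cx,cy)=(0.2987,-0.9544)
member 7 (3-5): L=2.1610, (cx,cy)=(1.0000,0.0014)
member 8 (4-5): L=3.9475, (cx,cy)=(0.2442,0.9697)
solve A·x = −loads:
  F[0-1] = -453.2145 N (compression)
  F[0-2] = -288.0698 N (compression)
  F[1-2] = +324.0785 N (tension)
  F[1-3] = +194.0996 N (tension)
  F[2-3] = -325.4956 N (compression)
  F[2-4] = -95.1713 N (compression)
  F[3-4] = +318.6624 N (tension)
  F[3-5] = +0.0000 N (tension)
  F[4-5] = +0.0000 N (tension)
  Rx@0 = +413.6500 N
  Ry@0 = +435.4687 N
  Ry@4 = -304.1187 N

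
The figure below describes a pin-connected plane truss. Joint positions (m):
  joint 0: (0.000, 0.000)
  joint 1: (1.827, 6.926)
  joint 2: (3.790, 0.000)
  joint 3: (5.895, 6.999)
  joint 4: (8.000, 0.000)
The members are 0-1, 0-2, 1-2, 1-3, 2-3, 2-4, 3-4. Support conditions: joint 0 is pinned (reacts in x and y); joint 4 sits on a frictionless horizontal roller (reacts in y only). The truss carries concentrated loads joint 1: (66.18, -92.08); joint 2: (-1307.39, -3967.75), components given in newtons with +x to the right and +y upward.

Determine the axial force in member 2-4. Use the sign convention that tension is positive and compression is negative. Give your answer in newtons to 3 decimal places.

588.896

N=5 nodes, M=7 members, R=3 reactions → 2N=10, M+R=10
member 0 (0-1): L=7.1629, (cx,cy)=(0.2551,0.9669)
member 1 (0-2): L=3.7900, (cx,cy)=(1.0000,0.0000)
member 2 (1-2): L=7.1988, (cx,cy)=(0.2727,-0.9621)
member 3 (1-3): L=4.0687, (cx,cy)=(0.9998,0.0179)
member 4 (2-3): L=7.3087, (cx,cy)=(0.2880,0.9576)
member 5 (2-4): L=4.2100, (cx,cy)=(1.0000,0.0000)
member 6 (3-4): L=7.3087, (cx,cy)=(0.2880,-0.9576)
solve A·x = −loads:
  F[0-1] = -2173.6804 N (compression)
  F[0-2] = -686.7832 N (compression)
  F[1-2] = +2066.7776 N (tension)
  F[1-3] = -1184.3746 N (compression)
  F[2-3] = +2066.8766 N (tension)
  F[2-4] = +588.8964 N (tension)
  F[3-4] = -2044.6862 N (compression)
  Rx@0 = +1241.2100 N
  Ry@0 = +2101.7843 N
  Ry@4 = +1958.0457 N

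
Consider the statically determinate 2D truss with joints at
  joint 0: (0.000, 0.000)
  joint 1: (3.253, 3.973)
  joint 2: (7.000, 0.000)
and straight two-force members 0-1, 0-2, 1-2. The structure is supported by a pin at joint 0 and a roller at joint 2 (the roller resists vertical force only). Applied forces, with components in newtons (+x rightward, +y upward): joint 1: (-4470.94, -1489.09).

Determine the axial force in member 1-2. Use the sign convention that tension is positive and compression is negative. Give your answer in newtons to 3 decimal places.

2536.891

N=3 nodes, M=3 members, R=3 reactions → 2N=6, M+R=6
member 0 (0-1): L=5.1349, (cx,cy)=(0.6335,0.7737)
member 1 (0-2): L=7.0000, (cx,cy)=(1.0000,0.0000)
member 2 (1-2): L=5.4612, (cx,cy)=(0.6861,-0.7275)
solve A·x = −loads:
  F[0-1] = -4309.8488 N (compression)
  F[0-2] = -1740.5927 N (compression)
  F[1-2] = +2536.8909 N (tension)
  Rx@0 = +4470.9400 N
  Ry@0 = +3334.6664 N
  Ry@2 = -1845.5764 N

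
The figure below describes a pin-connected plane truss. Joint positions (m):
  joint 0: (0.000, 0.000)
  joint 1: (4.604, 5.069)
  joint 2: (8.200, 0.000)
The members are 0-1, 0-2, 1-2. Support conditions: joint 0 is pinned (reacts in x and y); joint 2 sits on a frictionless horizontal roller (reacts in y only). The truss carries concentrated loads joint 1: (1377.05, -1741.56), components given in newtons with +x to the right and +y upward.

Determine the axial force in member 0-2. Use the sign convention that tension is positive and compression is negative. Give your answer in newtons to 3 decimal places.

1297.564

N=3 nodes, M=3 members, R=3 reactions → 2N=6, M+R=6
member 0 (0-1): L=6.8477, (cx,cy)=(0.6723,0.7402)
member 1 (0-2): L=8.2000, (cx,cy)=(1.0000,0.0000)
member 2 (1-2): L=6.2150, (cx,cy)=(0.5786,-0.8156)
solve A·x = −loads:
  F[0-1] = +118.2235 N (tension)
  F[0-2] = +1297.5638 N (tension)
  F[1-2] = -2242.5843 N (compression)
  Rx@0 = -1377.0500 N
  Ry@0 = -87.5142 N
  Ry@2 = +1829.0742 N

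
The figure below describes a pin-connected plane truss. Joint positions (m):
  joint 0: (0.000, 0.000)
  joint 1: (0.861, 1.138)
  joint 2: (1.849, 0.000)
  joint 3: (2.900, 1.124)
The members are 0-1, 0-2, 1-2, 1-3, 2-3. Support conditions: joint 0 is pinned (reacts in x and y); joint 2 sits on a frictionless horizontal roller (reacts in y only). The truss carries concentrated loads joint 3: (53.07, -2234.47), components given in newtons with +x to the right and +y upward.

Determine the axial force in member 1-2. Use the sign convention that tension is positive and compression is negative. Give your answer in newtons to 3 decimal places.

-1744.074

N=4 nodes, M=5 members, R=3 reactions → 2N=8, M+R=8
member 0 (0-1): L=1.4270, (cx,cy)=(0.6034,0.7975)
member 1 (0-2): L=1.8490, (cx,cy)=(1.0000,0.0000)
member 2 (1-2): L=1.5070, (cx,cy)=(0.6556,-0.7551)
member 3 (1-3): L=2.0390, (cx,cy)=(1.0000,-0.0069)
member 4 (2-3): L=1.5388, (cx,cy)=(0.6830,0.7304)
solve A·x = −loads:
  F[0-1] = +1633.1245 N (tension)
  F[0-2] = -932.2894 N (compression)
  F[1-2] = -1744.0740 N (compression)
  F[1-3] = +2128.8019 N (tension)
  F[2-3] = -3039.1126 N (compression)
  Rx@0 = -53.0700 N
  Ry@0 = -1302.3681 N
  Ry@2 = +3536.8381 N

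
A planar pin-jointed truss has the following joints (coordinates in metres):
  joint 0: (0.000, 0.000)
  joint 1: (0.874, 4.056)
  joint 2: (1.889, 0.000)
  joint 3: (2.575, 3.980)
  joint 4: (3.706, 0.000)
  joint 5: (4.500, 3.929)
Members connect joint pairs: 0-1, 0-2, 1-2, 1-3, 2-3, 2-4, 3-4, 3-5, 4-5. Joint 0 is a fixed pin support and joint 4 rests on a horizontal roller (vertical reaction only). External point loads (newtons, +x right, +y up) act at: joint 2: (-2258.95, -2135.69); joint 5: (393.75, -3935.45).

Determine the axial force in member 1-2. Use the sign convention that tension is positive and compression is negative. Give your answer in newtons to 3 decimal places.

-224.718

N=6 nodes, M=9 members, R=3 reactions → 2N=12, M+R=12
member 0 (0-1): L=4.1491, (cx,cy)=(0.2106,0.9776)
member 1 (0-2): L=1.8890, (cx,cy)=(1.0000,0.0000)
member 2 (1-2): L=4.1811, (cx,cy)=(0.2428,-0.9701)
member 3 (1-3): L=1.7027, (cx,cy)=(0.9990,-0.0446)
member 4 (2-3): L=4.0387, (cx,cy)=(0.1699,0.9855)
member 5 (2-4): L=1.8170, (cx,cy)=(1.0000,0.0000)
member 6 (3-4): L=4.1376, (cx,cy)=(0.2733,-0.9619)
member 7 (3-5): L=1.9257, (cx,cy)=(0.9996,-0.0265)
member 8 (4-5): L=4.0084, (cx,cy)=(0.1981,0.9802)
solve A·x = −loads:
  F[0-1] = +218.4036 N (tension)
  F[0-2] = -1911.2063 N (compression)
  F[1-2] = -224.7182 N (compression)
  F[1-3] = +100.6594 N (tension)
  F[2-3] = +2388.3925 N (tension)
  F[2-4] = -112.4946 N (compression)
  F[3-4] = -2474.7791 N (compression)
  F[3-5] = +1183.1362 N (tension)
  F[4-5] = -3983.0383 N (compression)
  Rx@0 = +1865.2000 N
  Ry@0 = -213.5031 N
  Ry@4 = +6284.6431 N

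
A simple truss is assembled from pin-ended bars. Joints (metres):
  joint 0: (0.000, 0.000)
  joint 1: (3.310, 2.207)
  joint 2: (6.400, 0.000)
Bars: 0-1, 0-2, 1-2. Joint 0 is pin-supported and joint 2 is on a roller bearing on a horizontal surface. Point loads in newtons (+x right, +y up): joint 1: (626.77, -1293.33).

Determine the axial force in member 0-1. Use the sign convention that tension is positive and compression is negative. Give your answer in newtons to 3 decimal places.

N=3 nodes, M=3 members, R=3 reactions → 2N=6, M+R=6
member 0 (0-1): L=3.9783, (cx,cy)=(0.8320,0.5548)
member 1 (0-2): L=6.4000, (cx,cy)=(1.0000,0.0000)
member 2 (1-2): L=3.7972, (cx,cy)=(0.8138,-0.5812)
solve A·x = −loads:
  F[0-1] = -735.9930 N (compression)
  F[0-2] = +1239.1248 N (tension)
  F[1-2] = -1522.7316 N (compression)
  Rx@0 = -626.7700 N
  Ry@0 = +408.2982 N
  Ry@2 = +885.0318 N

-735.993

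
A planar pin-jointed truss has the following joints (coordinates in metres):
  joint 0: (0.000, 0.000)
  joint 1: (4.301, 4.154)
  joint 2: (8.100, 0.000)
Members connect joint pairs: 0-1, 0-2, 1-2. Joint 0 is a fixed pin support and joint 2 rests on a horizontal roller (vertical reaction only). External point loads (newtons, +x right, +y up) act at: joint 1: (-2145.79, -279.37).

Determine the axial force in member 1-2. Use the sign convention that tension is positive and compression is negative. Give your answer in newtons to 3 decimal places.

N=3 nodes, M=3 members, R=3 reactions → 2N=6, M+R=6
member 0 (0-1): L=5.9795, (cx,cy)=(0.7193,0.6947)
member 1 (0-2): L=8.1000, (cx,cy)=(1.0000,0.0000)
member 2 (1-2): L=5.6292, (cx,cy)=(0.6749,-0.7379)
solve A·x = −loads:
  F[0-1] = -1772.6498 N (compression)
  F[0-2] = -870.7373 N (compression)
  F[1-2] = +1290.2268 N (tension)
  Rx@0 = +2145.7900 N
  Ry@0 = +1231.4739 N
  Ry@2 = -952.1039 N

1290.227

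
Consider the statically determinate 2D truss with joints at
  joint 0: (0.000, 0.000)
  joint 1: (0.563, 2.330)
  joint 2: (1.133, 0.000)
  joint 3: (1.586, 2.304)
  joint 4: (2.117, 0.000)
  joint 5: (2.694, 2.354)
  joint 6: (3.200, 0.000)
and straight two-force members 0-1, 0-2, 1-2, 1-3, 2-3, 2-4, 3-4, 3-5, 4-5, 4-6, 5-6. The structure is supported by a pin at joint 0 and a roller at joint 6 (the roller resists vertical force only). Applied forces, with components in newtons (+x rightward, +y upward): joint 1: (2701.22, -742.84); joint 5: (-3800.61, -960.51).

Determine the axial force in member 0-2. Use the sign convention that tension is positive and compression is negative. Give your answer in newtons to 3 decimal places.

-714.466

N=7 nodes, M=11 members, R=3 reactions → 2N=14, M+R=14
member 0 (0-1): L=2.3971, (cx,cy)=(0.2349,0.9720)
member 1 (0-2): L=1.1330, (cx,cy)=(1.0000,0.0000)
member 2 (1-2): L=2.3987, (cx,cy)=(0.2376,-0.9714)
member 3 (1-3): L=1.0233, (cx,cy)=(0.9997,-0.0254)
member 4 (2-3): L=2.3481, (cx,cy)=(0.1929,0.9812)
member 5 (2-4): L=0.9840, (cx,cy)=(1.0000,0.0000)
member 6 (3-4): L=2.3644, (cx,cy)=(0.2246,-0.9745)
member 7 (3-5): L=1.1091, (cx,cy)=(0.9990,0.0451)
member 8 (4-5): L=2.4237, (cx,cy)=(0.2381,0.9712)
member 9 (4-6): L=1.0830, (cx,cy)=(1.0000,0.0000)
member 10 (5-6): L=2.4078, (cx,cy)=(0.2102,-0.9777)
solve A·x = −loads:
  F[0-1] = -1638.8702 N (compression)
  F[0-2] = -714.4659 N (compression)
  F[1-2] = +961.9856 N (tension)
  F[1-3] = -3315.8091 N (compression)
  F[2-3] = -952.3207 N (compression)
  F[2-4] = -302.1486 N (compression)
  F[3-4] = +703.1480 N (tension)
  F[3-5] = -3660.0965 N (compression)
  F[4-5] = -705.4695 N (compression)
  F[4-6] = +23.7147 N (tension)
  F[5-6] = -112.8448 N (compression)
  Rx@0 = +1099.3900 N
  Ry@0 = +1593.0252 N
  Ry@6 = +110.3248 N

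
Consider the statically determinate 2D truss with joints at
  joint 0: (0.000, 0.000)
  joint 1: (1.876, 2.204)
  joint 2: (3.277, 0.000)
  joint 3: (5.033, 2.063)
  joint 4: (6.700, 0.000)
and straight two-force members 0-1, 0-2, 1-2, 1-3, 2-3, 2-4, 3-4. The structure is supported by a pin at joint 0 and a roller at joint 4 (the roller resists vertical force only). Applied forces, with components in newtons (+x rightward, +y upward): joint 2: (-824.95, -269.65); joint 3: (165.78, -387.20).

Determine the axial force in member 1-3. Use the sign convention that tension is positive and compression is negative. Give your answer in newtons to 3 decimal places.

N=5 nodes, M=7 members, R=3 reactions → 2N=10, M+R=10
member 0 (0-1): L=2.8943, (cx,cy)=(0.6482,0.7615)
member 1 (0-2): L=3.2770, (cx,cy)=(1.0000,0.0000)
member 2 (1-2): L=2.6116, (cx,cy)=(0.5365,-0.8439)
member 3 (1-3): L=3.1601, (cx,cy)=(0.9990,-0.0446)
member 4 (2-3): L=2.7092, (cx,cy)=(0.6482,0.7615)
member 5 (2-4): L=3.4230, (cx,cy)=(1.0000,0.0000)
member 6 (3-4): L=2.6523, (cx,cy)=(0.6285,-0.7778)
solve A·x = −loads:
  F[0-1] = -240.3890 N (compression)
  F[0-2] = -503.3571 N (compression)
  F[1-2] = +231.7332 N (tension)
  F[1-3] = -280.4064 N (compression)
  F[2-3] = +97.2872 N (tension)
  F[2-4] = +382.8482 N (tension)
  F[3-4] = -609.1422 N (compression)
  Rx@0 = +659.1700 N
  Ry@0 = +183.0553 N
  Ry@4 = +473.7947 N

-280.406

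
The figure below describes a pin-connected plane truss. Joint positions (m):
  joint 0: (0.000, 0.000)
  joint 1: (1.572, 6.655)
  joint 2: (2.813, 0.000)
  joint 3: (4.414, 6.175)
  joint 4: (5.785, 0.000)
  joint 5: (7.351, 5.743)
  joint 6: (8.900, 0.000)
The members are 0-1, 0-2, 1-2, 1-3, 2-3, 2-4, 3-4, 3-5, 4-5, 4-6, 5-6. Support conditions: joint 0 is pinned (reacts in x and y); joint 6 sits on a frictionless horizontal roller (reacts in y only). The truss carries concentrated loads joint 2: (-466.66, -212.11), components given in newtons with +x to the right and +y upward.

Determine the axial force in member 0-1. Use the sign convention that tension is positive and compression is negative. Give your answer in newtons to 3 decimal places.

-149.061

N=7 nodes, M=11 members, R=3 reactions → 2N=14, M+R=14
member 0 (0-1): L=6.8381, (cx,cy)=(0.2299,0.9732)
member 1 (0-2): L=2.8130, (cx,cy)=(1.0000,0.0000)
member 2 (1-2): L=6.7697, (cx,cy)=(0.1833,-0.9831)
member 3 (1-3): L=2.8822, (cx,cy)=(0.9860,-0.1665)
member 4 (2-3): L=6.3792, (cx,cy)=(0.2510,0.9680)
member 5 (2-4): L=2.9720, (cx,cy)=(1.0000,0.0000)
member 6 (3-4): L=6.3254, (cx,cy)=(0.2167,-0.9762)
member 7 (3-5): L=2.9686, (cx,cy)=(0.9894,-0.1455)
member 8 (4-5): L=5.9527, (cx,cy)=(0.2631,0.9648)
member 9 (4-6): L=3.1150, (cx,cy)=(1.0000,0.0000)
member 10 (5-6): L=5.9482, (cx,cy)=(0.2604,-0.9655)
solve A·x = −loads:
  F[0-1] = -149.0612 N (compression)
  F[0-2] = -432.3928 N (compression)
  F[1-2] = +158.4473 N (tension)
  F[1-3] = -64.2099 N (compression)
  F[2-3] = +58.2109 N (tension)
  F[2-4] = +48.7038 N (tension)
  F[3-4] = -63.4060 N (compression)
  F[3-5] = -35.3370 N (compression)
  F[4-5] = +64.1587 N (tension)
  F[4-6] = +18.0823 N (tension)
  F[5-6] = -69.4368 N (compression)
  Rx@0 = +466.6600 N
  Ry@0 = +145.0689 N
  Ry@6 = +67.0411 N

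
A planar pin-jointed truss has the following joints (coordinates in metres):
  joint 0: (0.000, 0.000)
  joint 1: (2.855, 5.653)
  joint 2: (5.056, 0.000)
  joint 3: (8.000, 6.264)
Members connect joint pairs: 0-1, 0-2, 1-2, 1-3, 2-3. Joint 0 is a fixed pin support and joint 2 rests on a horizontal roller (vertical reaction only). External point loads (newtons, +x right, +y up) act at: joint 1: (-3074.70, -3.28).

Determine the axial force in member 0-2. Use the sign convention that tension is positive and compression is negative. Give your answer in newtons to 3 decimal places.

-1337.771

N=4 nodes, M=5 members, R=3 reactions → 2N=8, M+R=8
member 0 (0-1): L=6.3330, (cx,cy)=(0.4508,0.8926)
member 1 (0-2): L=5.0560, (cx,cy)=(1.0000,0.0000)
member 2 (1-2): L=6.0664, (cx,cy)=(0.3628,-0.9319)
member 3 (1-3): L=5.1812, (cx,cy)=(0.9930,0.1179)
member 4 (2-3): L=6.9213, (cx,cy)=(0.4254,0.9050)
solve A·x = −loads:
  F[0-1] = -3852.9065 N (compression)
  F[0-2] = -1337.7707 N (compression)
  F[1-2] = +3687.1459 N (tension)
  F[1-3] = -0.0000 N (compression)
  F[2-3] = -0.0000 N (compression)
  Rx@0 = +3074.7000 N
  Ry@0 = +3439.1809 N
  Ry@2 = -3435.9009 N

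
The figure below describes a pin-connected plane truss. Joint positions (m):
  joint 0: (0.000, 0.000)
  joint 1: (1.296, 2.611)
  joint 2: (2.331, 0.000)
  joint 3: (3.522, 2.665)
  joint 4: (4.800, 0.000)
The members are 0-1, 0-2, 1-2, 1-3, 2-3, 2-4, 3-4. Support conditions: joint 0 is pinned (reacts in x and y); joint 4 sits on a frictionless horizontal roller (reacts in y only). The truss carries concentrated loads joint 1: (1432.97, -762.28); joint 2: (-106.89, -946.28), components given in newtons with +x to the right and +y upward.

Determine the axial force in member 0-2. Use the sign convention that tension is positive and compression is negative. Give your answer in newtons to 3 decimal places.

1456.986

N=5 nodes, M=7 members, R=3 reactions → 2N=10, M+R=10
member 0 (0-1): L=2.9150, (cx,cy)=(0.4446,0.8957)
member 1 (0-2): L=2.3310, (cx,cy)=(1.0000,0.0000)
member 2 (1-2): L=2.8087, (cx,cy)=(0.3685,-0.9296)
member 3 (1-3): L=2.2267, (cx,cy)=(0.9997,0.0243)
member 4 (2-3): L=2.9190, (cx,cy)=(0.4080,0.9130)
member 5 (2-4): L=2.4690, (cx,cy)=(1.0000,0.0000)
member 6 (3-4): L=2.9556, (cx,cy)=(0.4324,-0.9017)
solve A·x = −loads:
  F[0-1] = -294.4326 N (compression)
  F[0-2] = +1456.9860 N (tension)
  F[1-2] = -571.6025 N (compression)
  F[1-3] = -1353.6365 N (compression)
  F[2-3] = +1618.5053 N (tension)
  F[2-4] = +692.8672 N (tension)
  F[3-4] = -1602.3718 N (compression)
  Rx@0 = -1326.0800 N
  Ry@0 = +263.7312 N
  Ry@4 = +1444.8288 N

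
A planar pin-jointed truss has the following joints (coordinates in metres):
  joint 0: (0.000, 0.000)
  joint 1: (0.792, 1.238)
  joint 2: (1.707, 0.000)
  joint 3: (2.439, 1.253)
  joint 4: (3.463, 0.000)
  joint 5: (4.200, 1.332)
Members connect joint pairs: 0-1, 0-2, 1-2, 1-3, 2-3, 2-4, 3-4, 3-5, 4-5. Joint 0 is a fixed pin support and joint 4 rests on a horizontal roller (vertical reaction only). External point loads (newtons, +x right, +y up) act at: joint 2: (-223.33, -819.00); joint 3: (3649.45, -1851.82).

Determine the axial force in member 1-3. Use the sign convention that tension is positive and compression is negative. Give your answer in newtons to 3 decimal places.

489.781

N=6 nodes, M=9 members, R=3 reactions → 2N=12, M+R=12
member 0 (0-1): L=1.4697, (cx,cy)=(0.5389,0.8424)
member 1 (0-2): L=1.7070, (cx,cy)=(1.0000,0.0000)
member 2 (1-2): L=1.5394, (cx,cy)=(0.5944,-0.8042)
member 3 (1-3): L=1.6471, (cx,cy)=(1.0000,0.0091)
member 4 (2-3): L=1.4511, (cx,cy)=(0.5044,0.8635)
member 5 (2-4): L=1.7560, (cx,cy)=(1.0000,0.0000)
member 6 (3-4): L=1.6182, (cx,cy)=(0.6328,-0.7743)
member 7 (3-5): L=1.7628, (cx,cy)=(0.9990,0.0448)
member 8 (4-5): L=1.5223, (cx,cy)=(0.4841,0.8750)
solve A·x = −loads:
  F[0-1] = +424.5042 N (tension)
  F[0-2] = +3197.3550 N (tension)
  F[1-2] = -439.1119 N (compression)
  F[1-3] = +489.7815 N (tension)
  F[2-3] = +1357.4892 N (tension)
  F[2-4] = +2474.9334 N (tension)
  F[3-4] = -3911.0818 N (compression)
  F[3-5] = -0.0000 N (compression)
  F[4-5] = +0.0000 N (tension)
  Rx@0 = -3426.1200 N
  Ry@0 = -357.5897 N
  Ry@4 = +3028.4097 N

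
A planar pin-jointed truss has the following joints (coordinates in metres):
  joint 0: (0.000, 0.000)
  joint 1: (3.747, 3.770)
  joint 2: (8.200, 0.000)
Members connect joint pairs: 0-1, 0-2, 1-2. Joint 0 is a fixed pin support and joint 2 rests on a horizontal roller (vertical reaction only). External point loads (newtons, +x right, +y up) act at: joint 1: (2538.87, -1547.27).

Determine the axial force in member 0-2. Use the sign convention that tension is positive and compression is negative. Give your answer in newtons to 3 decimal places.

N=3 nodes, M=3 members, R=3 reactions → 2N=6, M+R=6
member 0 (0-1): L=5.3153, (cx,cy)=(0.7049,0.7093)
member 1 (0-2): L=8.2000, (cx,cy)=(1.0000,0.0000)
member 2 (1-2): L=5.8346, (cx,cy)=(0.7632,-0.6461)
solve A·x = −loads:
  F[0-1] = +461.0645 N (tension)
  F[0-2] = +2213.8472 N (tension)
  F[1-2] = -2900.7024 N (compression)
  Rx@0 = -2538.8700 N
  Ry@0 = -327.0179 N
  Ry@2 = +1874.2879 N

2213.847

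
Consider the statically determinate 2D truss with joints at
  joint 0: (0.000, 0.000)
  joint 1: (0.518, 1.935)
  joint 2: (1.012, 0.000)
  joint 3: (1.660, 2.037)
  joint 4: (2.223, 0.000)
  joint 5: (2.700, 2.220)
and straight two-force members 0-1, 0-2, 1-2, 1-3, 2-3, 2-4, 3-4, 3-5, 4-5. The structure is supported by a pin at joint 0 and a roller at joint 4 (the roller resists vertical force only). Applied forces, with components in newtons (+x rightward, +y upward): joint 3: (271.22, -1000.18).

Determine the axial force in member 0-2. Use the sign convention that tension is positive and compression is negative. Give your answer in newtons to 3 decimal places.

272.500

N=6 nodes, M=9 members, R=3 reactions → 2N=12, M+R=12
member 0 (0-1): L=2.0031, (cx,cy)=(0.2586,0.9660)
member 1 (0-2): L=1.0120, (cx,cy)=(1.0000,0.0000)
member 2 (1-2): L=1.9971, (cx,cy)=(0.2474,-0.9689)
member 3 (1-3): L=1.1465, (cx,cy)=(0.9960,0.0890)
member 4 (2-3): L=2.1376, (cx,cy)=(0.3031,0.9529)
member 5 (2-4): L=1.2110, (cx,cy)=(1.0000,0.0000)
member 6 (3-4): L=2.1134, (cx,cy)=(0.2664,-0.9639)
member 7 (3-5): L=1.0560, (cx,cy)=(0.9849,0.1733)
member 8 (4-5): L=2.2707, (cx,cy)=(0.2101,0.9777)
solve A·x = −loads:
  F[0-1] = -4.9484 N (compression)
  F[0-2] = +272.4996 N (tension)
  F[1-2] = +4.7081 N (tension)
  F[1-3] = -2.4540 N (compression)
  F[2-3] = -4.7871 N (compression)
  F[2-4] = +275.1154 N (tension)
  F[3-4] = -1032.7194 N (compression)
  F[3-5] = +0.0000 N (tension)
  F[4-5] = -0.0000 N (compression)
  Rx@0 = -271.2200 N
  Ry@0 = +4.7801 N
  Ry@4 = +995.3999 N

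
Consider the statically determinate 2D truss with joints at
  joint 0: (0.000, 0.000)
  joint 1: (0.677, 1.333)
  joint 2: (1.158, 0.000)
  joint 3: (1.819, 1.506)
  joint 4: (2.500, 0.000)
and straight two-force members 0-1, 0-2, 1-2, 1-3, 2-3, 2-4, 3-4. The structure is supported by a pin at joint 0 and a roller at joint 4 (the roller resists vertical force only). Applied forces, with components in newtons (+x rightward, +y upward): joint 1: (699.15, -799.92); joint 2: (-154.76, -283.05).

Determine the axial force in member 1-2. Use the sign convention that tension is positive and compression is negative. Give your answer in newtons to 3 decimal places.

-575.840

N=5 nodes, M=7 members, R=3 reactions → 2N=10, M+R=10
member 0 (0-1): L=1.4951, (cx,cy)=(0.4528,0.8916)
member 1 (0-2): L=1.1580, (cx,cy)=(1.0000,0.0000)
member 2 (1-2): L=1.4171, (cx,cy)=(0.3394,-0.9406)
member 3 (1-3): L=1.1550, (cx,cy)=(0.9887,0.1498)
member 4 (2-3): L=1.6447, (cx,cy)=(0.4019,0.9157)
member 5 (2-4): L=1.3420, (cx,cy)=(1.0000,0.0000)
member 6 (3-4): L=1.6528, (cx,cy)=(0.4120,-0.9112)
solve A·x = −loads:
  F[0-1] = -406.5231 N (compression)
  F[0-2] = +728.4731 N (tension)
  F[1-2] = -575.8396 N (compression)
  F[1-3] = -695.6293 N (compression)
  F[2-3] = +900.6455 N (tension)
  F[2-4] = +325.8101 N (tension)
  F[3-4] = -790.7543 N (compression)
  Rx@0 = -544.3900 N
  Ry@0 = +362.4561 N
  Ry@4 = +720.5139 N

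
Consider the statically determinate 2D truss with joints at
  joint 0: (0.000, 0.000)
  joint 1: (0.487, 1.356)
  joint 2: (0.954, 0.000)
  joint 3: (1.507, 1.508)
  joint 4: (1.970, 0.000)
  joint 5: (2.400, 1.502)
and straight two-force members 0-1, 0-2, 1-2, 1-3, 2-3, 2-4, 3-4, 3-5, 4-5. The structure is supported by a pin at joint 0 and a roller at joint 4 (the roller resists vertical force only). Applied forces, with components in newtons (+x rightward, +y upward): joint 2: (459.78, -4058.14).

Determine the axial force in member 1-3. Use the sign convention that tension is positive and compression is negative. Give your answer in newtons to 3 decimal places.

-1416.045

N=6 nodes, M=9 members, R=3 reactions → 2N=12, M+R=12
member 0 (0-1): L=1.4408, (cx,cy)=(0.3380,0.9411)
member 1 (0-2): L=0.9540, (cx,cy)=(1.0000,0.0000)
member 2 (1-2): L=1.4342, (cx,cy)=(0.3256,-0.9455)
member 3 (1-3): L=1.0313, (cx,cy)=(0.9891,0.1474)
member 4 (2-3): L=1.6062, (cx,cy)=(0.3443,0.9389)
member 5 (2-4): L=1.0160, (cx,cy)=(1.0000,0.0000)
member 6 (3-4): L=1.5775, (cx,cy)=(0.2935,-0.9560)
member 7 (3-5): L=0.8930, (cx,cy)=(1.0000,-0.0067)
member 8 (4-5): L=1.5623, (cx,cy)=(0.2752,0.9614)
solve A·x = −loads:
  F[0-1] = -2223.8145 N (compression)
  F[0-2] = +1211.4440 N (tension)
  F[1-2] = +1992.8266 N (tension)
  F[1-3] = -1416.0447 N (compression)
  F[2-3] = +2315.4868 N (tension)
  F[2-4] = +603.3771 N (tension)
  F[3-4] = -2055.7524 N (compression)
  F[3-5] = -0.0000 N (tension)
  F[4-5] = +0.0000 N (tension)
  Rx@0 = -459.7800 N
  Ry@0 = +2092.9291 N
  Ry@4 = +1965.2109 N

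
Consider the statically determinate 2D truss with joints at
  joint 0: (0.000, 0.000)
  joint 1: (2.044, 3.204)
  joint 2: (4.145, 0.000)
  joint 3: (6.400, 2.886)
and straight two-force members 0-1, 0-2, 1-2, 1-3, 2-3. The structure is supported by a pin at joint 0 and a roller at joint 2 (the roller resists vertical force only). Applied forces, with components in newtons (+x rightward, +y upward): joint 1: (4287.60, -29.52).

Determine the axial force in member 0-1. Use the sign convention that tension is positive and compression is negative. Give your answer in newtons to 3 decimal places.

3913.466

N=4 nodes, M=5 members, R=3 reactions → 2N=8, M+R=8
member 0 (0-1): L=3.8005, (cx,cy)=(0.5378,0.8431)
member 1 (0-2): L=4.1450, (cx,cy)=(1.0000,0.0000)
member 2 (1-2): L=3.8314, (cx,cy)=(0.5484,-0.8362)
member 3 (1-3): L=4.3676, (cx,cy)=(0.9973,-0.0728)
member 4 (2-3): L=3.6625, (cx,cy)=(0.6157,0.7880)
solve A·x = −loads:
  F[0-1] = +3913.4659 N (tension)
  F[0-2] = +2182.8261 N (tension)
  F[1-2] = -3980.6447 N (compression)
  F[1-3] = -0.0000 N (compression)
  F[2-3] = +0.0000 N (tension)
  Rx@0 = -4287.6000 N
  Ry@0 = -3299.2639 N
  Ry@2 = +3328.7839 N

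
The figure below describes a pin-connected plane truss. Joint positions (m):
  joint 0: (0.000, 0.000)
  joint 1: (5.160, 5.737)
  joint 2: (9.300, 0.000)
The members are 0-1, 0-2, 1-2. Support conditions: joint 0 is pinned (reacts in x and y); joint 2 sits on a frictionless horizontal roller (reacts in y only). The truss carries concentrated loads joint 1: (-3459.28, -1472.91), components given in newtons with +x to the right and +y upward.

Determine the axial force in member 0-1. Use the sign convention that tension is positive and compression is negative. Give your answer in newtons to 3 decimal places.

-3752.016

N=3 nodes, M=3 members, R=3 reactions → 2N=6, M+R=6
member 0 (0-1): L=7.7161, (cx,cy)=(0.6687,0.7435)
member 1 (0-2): L=9.3000, (cx,cy)=(1.0000,0.0000)
member 2 (1-2): L=7.0748, (cx,cy)=(0.5852,-0.8109)
solve A·x = −loads:
  F[0-1] = -3752.0158 N (compression)
  F[0-2] = -950.2004 N (compression)
  F[1-2] = +1623.7866 N (tension)
  Rx@0 = +3459.2800 N
  Ry@0 = +2789.6491 N
  Ry@2 = -1316.7391 N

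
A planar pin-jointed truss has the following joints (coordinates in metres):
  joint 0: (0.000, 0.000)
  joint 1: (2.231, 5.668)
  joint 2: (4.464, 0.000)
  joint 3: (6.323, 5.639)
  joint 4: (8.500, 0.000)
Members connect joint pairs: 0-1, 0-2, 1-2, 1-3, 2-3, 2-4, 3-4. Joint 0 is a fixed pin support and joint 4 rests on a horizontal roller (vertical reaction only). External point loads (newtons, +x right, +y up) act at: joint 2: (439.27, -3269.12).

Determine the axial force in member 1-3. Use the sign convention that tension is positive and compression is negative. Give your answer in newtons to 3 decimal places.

N=5 nodes, M=7 members, R=3 reactions → 2N=10, M+R=10
member 0 (0-1): L=6.0913, (cx,cy)=(0.3663,0.9305)
member 1 (0-2): L=4.4640, (cx,cy)=(1.0000,0.0000)
member 2 (1-2): L=6.0920, (cx,cy)=(0.3665,-0.9304)
member 3 (1-3): L=4.0921, (cx,cy)=(1.0000,-0.0071)
member 4 (2-3): L=5.9375, (cx,cy)=(0.3131,0.9497)
member 5 (2-4): L=4.0360, (cx,cy)=(1.0000,0.0000)
member 6 (3-4): L=6.0446, (cx,cy)=(0.3602,-0.9329)
solve A·x = −loads:
  F[0-1] = -1668.1734 N (compression)
  F[0-2] = +1050.2582 N (tension)
  F[1-2] = +1677.7123 N (tension)
  F[1-3] = -1225.9778 N (compression)
  F[2-3] = +1798.6064 N (tension)
  F[2-4] = +662.8152 N (tension)
  F[3-4] = -1840.3666 N (compression)
  Rx@0 = -439.2700 N
  Ry@0 = +1552.2551 N
  Ry@4 = +1716.8649 N

-1225.978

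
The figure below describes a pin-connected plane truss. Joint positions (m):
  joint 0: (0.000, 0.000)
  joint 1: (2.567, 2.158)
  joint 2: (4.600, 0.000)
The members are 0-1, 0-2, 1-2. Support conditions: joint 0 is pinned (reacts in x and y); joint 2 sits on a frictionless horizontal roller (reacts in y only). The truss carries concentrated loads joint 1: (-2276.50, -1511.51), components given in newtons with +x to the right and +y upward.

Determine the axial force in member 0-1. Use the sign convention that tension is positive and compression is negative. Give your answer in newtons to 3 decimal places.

N=3 nodes, M=3 members, R=3 reactions → 2N=6, M+R=6
member 0 (0-1): L=3.3536, (cx,cy)=(0.7655,0.6435)
member 1 (0-2): L=4.6000, (cx,cy)=(1.0000,0.0000)
member 2 (1-2): L=2.9648, (cx,cy)=(0.6857,-0.7279)
solve A·x = −loads:
  F[0-1] = -2697.7727 N (compression)
  F[0-2] = -211.4839 N (compression)
  F[1-2] = +308.4152 N (tension)
  Rx@0 = +2276.5000 N
  Ry@0 = +1735.9971 N
  Ry@2 = -224.4871 N

-2697.773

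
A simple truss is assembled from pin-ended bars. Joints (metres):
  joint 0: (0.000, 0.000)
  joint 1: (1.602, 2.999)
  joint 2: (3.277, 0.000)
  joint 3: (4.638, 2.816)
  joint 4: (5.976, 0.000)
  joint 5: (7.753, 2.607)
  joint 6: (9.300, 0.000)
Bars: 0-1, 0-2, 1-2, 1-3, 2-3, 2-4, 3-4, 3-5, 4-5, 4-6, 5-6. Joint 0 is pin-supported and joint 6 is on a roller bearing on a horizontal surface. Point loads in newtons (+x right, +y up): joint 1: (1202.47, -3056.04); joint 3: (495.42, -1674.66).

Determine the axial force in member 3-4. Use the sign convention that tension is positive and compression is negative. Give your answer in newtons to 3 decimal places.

-1930.843

N=7 nodes, M=11 members, R=3 reactions → 2N=14, M+R=14
member 0 (0-1): L=3.4001, (cx,cy)=(0.4712,0.8820)
member 1 (0-2): L=3.2770, (cx,cy)=(1.0000,0.0000)
member 2 (1-2): L=3.4351, (cx,cy)=(0.4876,-0.8731)
member 3 (1-3): L=3.0415, (cx,cy)=(0.9982,-0.0602)
member 4 (2-3): L=3.1276, (cx,cy)=(0.4352,0.9004)
member 5 (2-4): L=2.6990, (cx,cy)=(1.0000,0.0000)
member 6 (3-4): L=3.1177, (cx,cy)=(0.4292,-0.9032)
member 7 (3-5): L=3.1220, (cx,cy)=(0.9978,-0.0669)
member 8 (4-5): L=3.1550, (cx,cy)=(0.5632,0.8263)
member 9 (4-6): L=3.3240, (cx,cy)=(1.0000,0.0000)
member 10 (5-6): L=3.0314, (cx,cy)=(0.5103,-0.8600)
solve A·x = −loads:
  F[0-1] = -3209.9646 N (compression)
  F[0-2] = +3210.3233 N (tension)
  F[1-2] = -72.3826 N (compression)
  F[1-3] = -2684.4716 N (compression)
  F[2-3] = +70.1878 N (tension)
  F[2-4] = +3144.4859 N (tension)
  F[3-4] = -1930.8432 N (compression)
  F[3-5] = -2321.0491 N (compression)
  F[4-5] = +2110.6002 N (tension)
  F[4-6] = +1127.0918 N (tension)
  F[5-6] = -2208.6081 N (compression)
  Rx@0 = -1697.8900 N
  Ry@0 = +2831.3280 N
  Ry@6 = +1899.3720 N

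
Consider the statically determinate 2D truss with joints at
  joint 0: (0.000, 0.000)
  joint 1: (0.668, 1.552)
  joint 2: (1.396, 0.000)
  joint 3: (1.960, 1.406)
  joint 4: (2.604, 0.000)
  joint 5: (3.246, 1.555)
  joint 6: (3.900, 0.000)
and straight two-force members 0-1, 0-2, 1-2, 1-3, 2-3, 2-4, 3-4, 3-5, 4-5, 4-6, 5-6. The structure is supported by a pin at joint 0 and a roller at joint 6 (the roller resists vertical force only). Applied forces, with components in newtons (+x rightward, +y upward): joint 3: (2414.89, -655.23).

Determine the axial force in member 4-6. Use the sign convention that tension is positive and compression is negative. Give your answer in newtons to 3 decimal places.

504.650

N=7 nodes, M=11 members, R=3 reactions → 2N=14, M+R=14
member 0 (0-1): L=1.6897, (cx,cy)=(0.3953,0.9185)
member 1 (0-2): L=1.3960, (cx,cy)=(1.0000,0.0000)
member 2 (1-2): L=1.7143, (cx,cy)=(0.4247,-0.9053)
member 3 (1-3): L=1.3002, (cx,cy)=(0.9937,-0.1123)
member 4 (2-3): L=1.5149, (cx,cy)=(0.3723,0.9281)
member 5 (2-4): L=1.2080, (cx,cy)=(1.0000,0.0000)
member 6 (3-4): L=1.5465, (cx,cy)=(0.4164,-0.9092)
member 7 (3-5): L=1.2946, (cx,cy)=(0.9934,0.1151)
member 8 (4-5): L=1.6823, (cx,cy)=(0.3816,0.9243)
member 9 (4-6): L=1.2960, (cx,cy)=(1.0000,0.0000)
member 10 (5-6): L=1.6869, (cx,cy)=(0.3877,-0.9218)
solve A·x = −loads:
  F[0-1] = +592.9723 N (tension)
  F[0-2] = +2180.4599 N (tension)
  F[1-2] = -666.1810 N (compression)
  F[1-3] = +520.6318 N (tension)
  F[2-3] = +649.8405 N (tension)
  F[2-4] = +1655.6146 N (tension)
  F[3-4] = -1453.6196 N (compression)
  F[3-5] = -1057.3070 N (compression)
  F[4-5] = +1429.7881 N (tension)
  F[4-6] = +504.6499 N (tension)
  F[5-6] = -1301.6977 N (compression)
  Rx@0 = -2414.8900 N
  Ry@0 = -544.6639 N
  Ry@6 = +1199.8939 N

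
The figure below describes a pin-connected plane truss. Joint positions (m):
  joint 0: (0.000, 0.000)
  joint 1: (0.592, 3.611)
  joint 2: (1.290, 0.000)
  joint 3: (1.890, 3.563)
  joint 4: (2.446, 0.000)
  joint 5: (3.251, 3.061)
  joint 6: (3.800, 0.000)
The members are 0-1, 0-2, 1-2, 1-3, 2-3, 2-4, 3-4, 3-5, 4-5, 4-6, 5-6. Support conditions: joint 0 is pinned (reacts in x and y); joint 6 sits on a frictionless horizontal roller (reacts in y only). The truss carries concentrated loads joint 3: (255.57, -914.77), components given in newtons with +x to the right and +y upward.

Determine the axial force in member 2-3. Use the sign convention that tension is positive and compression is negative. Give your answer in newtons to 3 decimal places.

N=7 nodes, M=11 members, R=3 reactions → 2N=14, M+R=14
member 0 (0-1): L=3.6592, (cx,cy)=(0.1618,0.9868)
member 1 (0-2): L=1.2900, (cx,cy)=(1.0000,0.0000)
member 2 (1-2): L=3.6778, (cx,cy)=(0.1898,-0.9818)
member 3 (1-3): L=1.2989, (cx,cy)=(0.9993,-0.0370)
member 4 (2-3): L=3.6132, (cx,cy)=(0.1661,0.9861)
member 5 (2-4): L=1.1560, (cx,cy)=(1.0000,0.0000)
member 6 (3-4): L=3.6061, (cx,cy)=(0.1542,-0.9880)
member 7 (3-5): L=1.4506, (cx,cy)=(0.9382,-0.3461)
member 8 (4-5): L=3.1651, (cx,cy)=(0.2543,0.9671)
member 9 (4-6): L=1.3540, (cx,cy)=(1.0000,0.0000)
member 10 (5-6): L=3.1098, (cx,cy)=(0.1765,-0.9843)
solve A·x = −loads:
  F[0-1] = -223.1009 N (compression)
  F[0-2] = +291.6641 N (tension)
  F[1-2] = +227.2208 N (tension)
  F[1-3] = -79.2714 N (compression)
  F[2-3] = -226.2323 N (compression)
  F[2-4] = +372.3552 N (tension)
  F[3-4] = -598.4564 N (compression)
  F[3-5] = -298.5289 N (compression)
  F[4-5] = +611.4061 N (tension)
  F[4-6] = +124.5802 N (tension)
  F[5-6] = -705.6917 N (compression)
  Rx@0 = -255.5700 N
  Ry@0 = +220.1618 N
  Ry@6 = +694.6082 N

-226.232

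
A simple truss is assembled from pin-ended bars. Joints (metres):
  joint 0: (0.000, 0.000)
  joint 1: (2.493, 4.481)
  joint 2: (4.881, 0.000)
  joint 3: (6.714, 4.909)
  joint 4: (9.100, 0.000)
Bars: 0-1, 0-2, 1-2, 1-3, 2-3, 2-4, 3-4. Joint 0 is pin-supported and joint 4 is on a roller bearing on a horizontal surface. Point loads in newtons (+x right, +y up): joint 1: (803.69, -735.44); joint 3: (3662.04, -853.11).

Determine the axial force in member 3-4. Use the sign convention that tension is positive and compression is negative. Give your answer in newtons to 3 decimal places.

N=5 nodes, M=7 members, R=3 reactions → 2N=10, M+R=10
member 0 (0-1): L=5.1278, (cx,cy)=(0.4862,0.8739)
member 1 (0-2): L=4.8810, (cx,cy)=(1.0000,0.0000)
member 2 (1-2): L=5.0776, (cx,cy)=(0.4703,-0.8825)
member 3 (1-3): L=4.2426, (cx,cy)=(0.9949,0.1009)
member 4 (2-3): L=5.2401, (cx,cy)=(0.3498,0.9368)
member 5 (2-4): L=4.2190, (cx,cy)=(1.0000,0.0000)
member 6 (3-4): L=5.4581, (cx,cy)=(0.4371,-0.8994)
solve A·x = −loads:
  F[0-1] = +1846.5088 N (tension)
  F[0-2] = +3568.0079 N (tension)
  F[1-2] = -2515.0698 N (compression)
  F[1-3] = +1283.4218 N (tension)
  F[2-3] = +2369.2465 N (tension)
  F[2-4] = +1556.3900 N (tension)
  F[3-4] = -3560.3489 N (compression)
  Rx@0 = -4465.7300 N
  Ry@0 = -1613.5952 N
  Ry@4 = +3202.1452 N

-3560.349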